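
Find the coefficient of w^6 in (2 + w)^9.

672

The general term is C(9,j)·(2)^j·(w)^(9-j); the w^6 term has j = 3.
C(9,3) = 84.
Coefficient = C(9,3) · 2^3 = 84 · 8 = 672.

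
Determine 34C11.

C(34,11) = (34·33·32·31·30·29·28·27·26·25·24) / 11! = 11420107066368000 / 39916800 = 286097760.

286097760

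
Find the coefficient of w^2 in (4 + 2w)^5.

The general term is C(5,j)·(4)^j·(2w)^(5-j); the w^2 term has j = 3.
C(5,3) = 10.
Coefficient = C(5,3) · 4^3 · 2^2 = 10 · 64 · 4 = 2560.

2560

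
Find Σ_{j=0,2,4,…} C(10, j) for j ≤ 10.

Even-j terms of row 10 sum to 2^9 = 512.

512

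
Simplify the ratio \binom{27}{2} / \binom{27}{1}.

C(n,k+1)/C(n,k) = (n−k)/(k+1) = (27−1)/(1+1) = 26/2 = 13.

13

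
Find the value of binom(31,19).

C(31,19) = C(31,12) by symmetry.
C(31,12) = (31·30·29·28·27·26·25·24·23·22·21·20) / 12! = 67596957267840000 / 479001600 = 141120525.

141120525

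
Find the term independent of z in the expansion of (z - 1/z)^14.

General term: C(14,j)·(z)^j·(-1/z)^(14-j), with z-exponent 1j − 1(14−j) = 2j − 14.
Set 2j − 14 = 0: j = 7.
C(14,7) = 3432; 1^7 = 1; (-1)^7 = -1.
Coefficient = 3432 · 1 · (-1) = -3432.

-3432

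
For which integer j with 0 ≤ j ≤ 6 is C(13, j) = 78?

C(13,j) increases on 0 ≤ j ≤ 6. C(13,1) = 13 and C(13,2) = 78, so j = 2.

2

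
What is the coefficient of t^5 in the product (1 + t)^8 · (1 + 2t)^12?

Coefficient of t^5 = Σ_{j} C(8,j)·1^j·C(12,5-j)·2^(5-j) for j from 0 to 5.
= 25344 + 63360 + 49280 + 14784 + 1680 + 56 = 154504.

154504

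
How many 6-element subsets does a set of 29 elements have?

C(29,6) = (29·28·27·26·25·24) / 6! = 342014400 / 720 = 475020.

475020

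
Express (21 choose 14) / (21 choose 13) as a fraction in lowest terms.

4/7

C(n,k+1)/C(n,k) = (n−k)/(k+1) = (21−13)/(13+1) = 8/14 = 4/7.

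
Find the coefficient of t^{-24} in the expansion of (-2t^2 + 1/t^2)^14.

General term: C(14,j)·(-2t^2)^j·(1/t^2)^(14-j), with t-exponent 2j − 2(14−j) = 4j − 28.
Set 4j − 28 = -24: j = 1.
C(14,1) = 14; (-2)^1 = -2; 1^13 = 1.
Coefficient = 14 · (-2) · 1 = -28.

-28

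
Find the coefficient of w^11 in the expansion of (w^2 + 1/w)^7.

General term: C(7,j)·(w^2)^j·(1/w)^(7-j), with w-exponent 2j − 1(7−j) = 3j − 7.
Set 3j − 7 = 11: j = 6.
C(7,6) = 7; 1^6 = 1; 1^1 = 1.
Coefficient = 7 · 1 · 1 = 7.

7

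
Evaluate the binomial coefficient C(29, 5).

118755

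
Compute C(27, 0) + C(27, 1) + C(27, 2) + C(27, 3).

3304

1 + 27 + 351 + 2925 = 3304.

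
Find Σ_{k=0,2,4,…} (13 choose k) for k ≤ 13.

4096

Even-k terms of row 13 sum to 2^12 = 4096.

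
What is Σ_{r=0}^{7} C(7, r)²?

Σ C(7,r)² is the coefficient of x^7 in (1+x)^7(1+x)^7 = (1+x)^14, i.e. C(14,7) = 3432.

3432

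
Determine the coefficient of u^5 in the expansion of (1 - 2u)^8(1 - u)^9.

-39550

Coefficient of u^5 = Σ_{j} C(8,j)·(-2)^j·C(9,5-j)·(-1)^(5-j) for j from 0 to 5.
= (-126) + (-2016) + (-9408) + (-16128) + (-10080) + (-1792) = -39550.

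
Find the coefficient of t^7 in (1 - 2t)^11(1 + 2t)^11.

0

Coefficient of t^7 = Σ_{j} C(11,j)·(-2)^j·C(11,7-j)·2^(7-j) for j from 0 to 7.
= 42240 + (-650496) + 3252480 + (-6969600) + 6969600 + (-3252480) + 650496 + (-42240) = 0.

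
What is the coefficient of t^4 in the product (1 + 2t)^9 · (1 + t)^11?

20628

Coefficient of t^4 = Σ_{j} C(9,j)·2^j·C(11,4-j)·1^(4-j) for j from 0 to 4.
= 330 + 2970 + 7920 + 7392 + 2016 = 20628.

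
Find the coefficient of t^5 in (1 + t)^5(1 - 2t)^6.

-51

Coefficient of t^5 = Σ_{j} C(5,j)·1^j·C(6,5-j)·(-2)^(5-j) for j from 0 to 5.
= (-192) + 1200 + (-1600) + 600 + (-60) + 1 = -51.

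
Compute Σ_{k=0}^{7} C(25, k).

726206

1 + 25 + 300 + 2300 + 12650 + 53130 + 177100 + 480700 = 726206.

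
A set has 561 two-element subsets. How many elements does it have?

n(n−1)/2 = 561 ⇒ n(n−1) = 1122. Since 34·33 = 1122, n = 34.

34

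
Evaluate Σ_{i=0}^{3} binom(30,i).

4526

1 + 30 + 435 + 4060 = 4526.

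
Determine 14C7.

3432

C(14,7) = (14·13·12·11·10·9·8) / 7! = 17297280 / 5040 = 3432.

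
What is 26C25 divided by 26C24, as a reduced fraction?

2/25

C(n,k+1)/C(n,k) = (n−k)/(k+1) = (26−24)/(24+1) = 2/25.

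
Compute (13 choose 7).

1716

C(13,7) = C(13,6) by symmetry.
C(13,6) = (13·12·11·10·9·8) / 6! = 1235520 / 720 = 1716.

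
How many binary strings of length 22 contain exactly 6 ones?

Choose the 6 positions: C(22,6) = 74613.

74613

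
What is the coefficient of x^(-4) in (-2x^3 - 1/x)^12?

General term: C(12,j)·(-2x^3)^j·(-1/x)^(12-j), with x-exponent 3j − 1(12−j) = 4j − 12.
Set 4j − 12 = -4: j = 2.
C(12,2) = 66; (-2)^2 = 4; (-1)^10 = 1.
Coefficient = 66 · 4 · 1 = 264.

264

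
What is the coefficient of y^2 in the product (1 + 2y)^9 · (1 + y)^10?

369

Coefficient of y^2 = Σ_{j} C(9,j)·2^j·C(10,2-j)·1^(2-j) for j from 0 to 2.
= 45 + 180 + 144 = 369.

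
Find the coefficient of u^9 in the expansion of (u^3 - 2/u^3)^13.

-41184

General term: C(13,j)·(u^3)^j·(-2/u^3)^(13-j), with u-exponent 3j − 3(13−j) = 6j − 39.
Set 6j − 39 = 9: j = 8.
C(13,8) = 1287; 1^8 = 1; (-2)^5 = -32.
Coefficient = 1287 · 1 · (-32) = -41184.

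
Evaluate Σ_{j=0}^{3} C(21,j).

1 + 21 + 210 + 1330 = 1562.

1562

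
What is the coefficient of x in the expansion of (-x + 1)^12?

The general term is C(12,j)·(-x)^j·(1)^(12-j); the x^1 term has j = 1.
C(12,1) = 12.
Coefficient = C(12,1) · (-1)^1 = 12 · (-1) = -12.

-12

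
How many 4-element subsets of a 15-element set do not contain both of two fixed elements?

All 4-subsets: C(15,4) = 1365. Those containing both fixed elements: C(13,2) = 78.
1365 − 78 = 1287.

1287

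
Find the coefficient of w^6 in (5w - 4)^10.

The general term is C(10,j)·(5w)^j·(-4)^(10-j); the w^6 term has j = 6.
C(10,6) = 210.
Coefficient = C(10,6) · 5^6 · (-4)^4 = 210 · 15625 · 256 = 840000000.

840000000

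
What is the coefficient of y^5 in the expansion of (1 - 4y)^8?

The general term is C(8,j)·(1)^j·(-4y)^(8-j); the y^5 term has j = 3.
C(8,3) = 56.
Coefficient = C(8,3) · (-4)^5 = 56 · (-1024) = -57344.

-57344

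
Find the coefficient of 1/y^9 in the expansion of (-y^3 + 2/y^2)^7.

-448

General term: C(7,j)·(-y^3)^j·(2/y^2)^(7-j), with y-exponent 3j − 2(7−j) = 5j − 14.
Set 5j − 14 = -9: j = 1.
C(7,1) = 7; (-1)^1 = -1; 2^6 = 64.
Coefficient = 7 · (-1) · 64 = -448.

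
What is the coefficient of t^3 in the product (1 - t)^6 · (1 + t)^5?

5

Coefficient of t^3 = Σ_{j} C(6,j)·(-1)^j·C(5,3-j)·1^(3-j) for j from 0 to 3.
= 10 + (-60) + 75 + (-20) = 5.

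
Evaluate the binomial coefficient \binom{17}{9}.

C(17,9) = C(17,8) by symmetry.
C(17,8) = (17·16·15·14·13·12·11·10) / 8! = 980179200 / 40320 = 24310.

24310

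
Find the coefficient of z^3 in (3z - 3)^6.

The general term is C(6,j)·(3z)^j·(-3)^(6-j); the z^3 term has j = 3.
C(6,3) = 20.
Coefficient = C(6,3) · 3^3 · (-3)^3 = 20 · 27 · (-27) = -14580.

-14580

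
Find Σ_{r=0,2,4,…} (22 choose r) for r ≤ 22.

2097152

Half of (1+1)^22 + (1−1)^22 gives the even-index sum: 2^21 = 2097152.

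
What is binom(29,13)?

C(29,13) = (29·28·27·26·25·24·23·22·21·20·19·18·17) / 13! = 422590010274432000 / 6227020800 = 67863915.

67863915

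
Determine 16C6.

C(16,6) = (16·15·14·13·12·11) / 6! = 5765760 / 720 = 8008.

8008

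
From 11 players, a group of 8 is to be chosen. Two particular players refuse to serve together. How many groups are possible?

All 8-subsets: C(11,8) = 165. Those containing both fixed elements: C(9,6) = 84.
165 − 84 = 81.

81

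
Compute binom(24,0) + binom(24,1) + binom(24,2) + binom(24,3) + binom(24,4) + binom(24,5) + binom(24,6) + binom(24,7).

536155

1 + 24 + 276 + 2024 + 10626 + 42504 + 134596 + 346104 = 536155.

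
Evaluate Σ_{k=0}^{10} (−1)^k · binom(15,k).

1001

The partial alternating sum Σ_{k=0}^{10} (−1)^k C(15,k) = (−1)^10 C(14,10) = 1001.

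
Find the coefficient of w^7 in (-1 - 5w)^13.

-134062500

The general term is C(13,j)·(-1)^j·(-5w)^(13-j); the w^7 term has j = 6.
C(13,6) = 1716.
Coefficient = C(13,6) · (-5)^7 = 1716 · (-78125) = -134062500.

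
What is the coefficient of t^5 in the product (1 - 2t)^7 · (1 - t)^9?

-24738

Coefficient of t^5 = Σ_{j} C(7,j)·(-2)^j·C(9,5-j)·(-1)^(5-j) for j from 0 to 5.
= (-126) + (-1764) + (-7056) + (-10080) + (-5040) + (-672) = -24738.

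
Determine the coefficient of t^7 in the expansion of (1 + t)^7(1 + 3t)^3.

1576

Coefficient of t^7 = Σ_{j} C(7,j)·1^j·C(3,7-j)·3^(7-j) for j from 4 to 7.
= 945 + 567 + 63 + 1 = 1576.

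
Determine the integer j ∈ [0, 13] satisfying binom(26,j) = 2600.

C(26,j) increases on 0 ≤ j ≤ 13. C(26,2) = 325 and C(26,3) = 2600, so j = 3.

3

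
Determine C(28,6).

376740

C(28,6) = (28·27·26·25·24·23) / 6! = 271252800 / 720 = 376740.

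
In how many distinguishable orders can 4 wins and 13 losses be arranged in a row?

Choose positions for the wins: C(17,4) = 2380.

2380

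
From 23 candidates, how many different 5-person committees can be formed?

33649

This is C(23,5) = 33649.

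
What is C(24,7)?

C(24,7) = (24·23·22·21·20·19·18) / 7! = 1744364160 / 5040 = 346104.

346104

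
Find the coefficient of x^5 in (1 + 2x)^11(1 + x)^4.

Coefficient of x^5 = Σ_{j} C(11,j)·2^j·C(4,5-j)·1^(5-j) for j from 1 to 5.
= 22 + 880 + 7920 + 21120 + 14784 = 44726.

44726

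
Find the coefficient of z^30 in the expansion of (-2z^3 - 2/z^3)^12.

49152

General term: C(12,j)·(-2z^3)^j·(-2/z^3)^(12-j), with z-exponent 3j − 3(12−j) = 6j − 36.
Set 6j − 36 = 30: j = 11.
C(12,11) = 12; (-2)^11 = -2048; (-2)^1 = -2.
Coefficient = 12 · (-2048) · (-2) = 49152.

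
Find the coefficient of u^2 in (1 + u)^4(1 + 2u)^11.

314

Coefficient of u^2 = Σ_{j} C(4,j)·1^j·C(11,2-j)·2^(2-j) for j from 0 to 2.
= 220 + 88 + 6 = 314.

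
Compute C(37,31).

C(37,31) = C(37,6) by symmetry.
C(37,6) = (37·36·35·34·33·32) / 6! = 1673844480 / 720 = 2324784.

2324784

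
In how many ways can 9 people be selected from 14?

This is C(14,9) = 2002.

2002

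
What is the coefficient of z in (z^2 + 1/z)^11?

330

General term: C(11,j)·(z^2)^j·(1/z)^(11-j), with z-exponent 2j − 1(11−j) = 3j − 11.
Set 3j − 11 = 1: j = 4.
C(11,4) = 330; 1^4 = 1; 1^7 = 1.
Coefficient = 330 · 1 · 1 = 330.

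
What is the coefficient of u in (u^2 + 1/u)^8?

56

General term: C(8,j)·(u^2)^j·(1/u)^(8-j), with u-exponent 2j − 1(8−j) = 3j − 8.
Set 3j − 8 = 1: j = 3.
C(8,3) = 56; 1^3 = 1; 1^5 = 1.
Coefficient = 56 · 1 · 1 = 56.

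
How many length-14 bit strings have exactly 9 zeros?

2002

Choose the 9 positions: C(14,9) = 2002.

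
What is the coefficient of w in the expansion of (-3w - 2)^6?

The general term is C(6,j)·(-3w)^j·(-2)^(6-j); the w^1 term has j = 1.
C(6,1) = 6.
Coefficient = C(6,1) · (-3)^1 · (-2)^5 = 6 · (-3) · (-32) = 576.

576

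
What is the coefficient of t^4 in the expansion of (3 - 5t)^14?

36942530625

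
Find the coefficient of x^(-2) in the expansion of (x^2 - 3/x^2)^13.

General term: C(13,j)·(x^2)^j·(-3/x^2)^(13-j), with x-exponent 2j − 2(13−j) = 4j − 26.
Set 4j − 26 = -2: j = 6.
C(13,6) = 1716; 1^6 = 1; (-3)^7 = -2187.
Coefficient = 1716 · 1 · (-2187) = -3752892.

-3752892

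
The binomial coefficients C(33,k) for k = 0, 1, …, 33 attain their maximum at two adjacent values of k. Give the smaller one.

16

For odd n = 33, C(33,k) peaks at k = (n−1)/2 and (n+1)/2; the smaller is 16.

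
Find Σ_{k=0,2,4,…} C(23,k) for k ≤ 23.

4194304

Half of (1+1)^23 + (1−1)^23 gives the even-index sum: 2^22 = 4194304.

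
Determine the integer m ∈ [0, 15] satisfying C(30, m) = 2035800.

7

C(30,m) increases on 0 ≤ m ≤ 15. C(30,6) = 593775 and C(30,7) = 2035800, so m = 7.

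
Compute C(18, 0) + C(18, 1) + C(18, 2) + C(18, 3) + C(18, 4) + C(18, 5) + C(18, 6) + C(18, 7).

63004

1 + 18 + 153 + 816 + 3060 + 8568 + 18564 + 31824 = 63004.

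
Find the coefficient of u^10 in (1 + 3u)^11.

The general term is C(11,j)·(1)^j·(3u)^(11-j); the u^10 term has j = 1.
C(11,1) = 11.
Coefficient = C(11,1) · 3^10 = 11 · 59049 = 649539.

649539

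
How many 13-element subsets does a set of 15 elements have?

105

C(15,13) = C(15,2) by symmetry.
C(15,2) = (15·14) / 2! = 210 / 2 = 105.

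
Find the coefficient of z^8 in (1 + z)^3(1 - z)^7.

Coefficient of z^8 = Σ_{j} C(3,j)·1^j·C(7,8-j)·(-1)^(8-j) for j from 1 to 3.
= (-3) + 21 + (-21) = -3.

-3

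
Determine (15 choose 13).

105

C(15,13) = C(15,2) by symmetry.
C(15,2) = (15·14) / 2! = 210 / 2 = 105.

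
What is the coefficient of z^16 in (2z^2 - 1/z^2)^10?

General term: C(10,j)·(2z^2)^j·(-1/z^2)^(10-j), with z-exponent 2j − 2(10−j) = 4j − 20.
Set 4j − 20 = 16: j = 9.
C(10,9) = 10; 2^9 = 512; (-1)^1 = -1.
Coefficient = 10 · 512 · (-1) = -5120.

-5120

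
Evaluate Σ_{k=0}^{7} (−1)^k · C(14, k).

-1716

The partial alternating sum Σ_{k=0}^{7} (−1)^k C(14,k) = (−1)^7 C(13,7) = -1716.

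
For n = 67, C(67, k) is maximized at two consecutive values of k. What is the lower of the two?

33

For odd n = 67, C(67,k) peaks at k = (n−1)/2 and (n+1)/2; the lower is 33.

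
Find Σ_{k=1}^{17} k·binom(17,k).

Since k·C(17,k) = 17·C(16,k−1), the sum is 17·2^16 = 17·65536 = 1114112.

1114112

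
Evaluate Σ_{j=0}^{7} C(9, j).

502

1 + 9 + 36 + 84 + 126 + 126 + 84 + 36 = 502.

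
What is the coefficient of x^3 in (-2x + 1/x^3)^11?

-28160

General term: C(11,j)·(-2x)^j·(1/x^3)^(11-j), with x-exponent 1j − 3(11−j) = 4j − 33.
Set 4j − 33 = 3: j = 9.
C(11,9) = 55; (-2)^9 = -512; 1^2 = 1.
Coefficient = 55 · (-512) · 1 = -28160.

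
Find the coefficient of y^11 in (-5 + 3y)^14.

-8060188500

The general term is C(14,j)·(-5)^j·(3y)^(14-j); the y^11 term has j = 3.
C(14,3) = 364.
Coefficient = C(14,3) · (-5)^3 · 3^11 = 364 · (-125) · 177147 = -8060188500.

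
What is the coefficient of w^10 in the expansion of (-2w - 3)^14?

The general term is C(14,j)·(-2w)^j·(-3)^(14-j); the w^10 term has j = 10.
C(14,10) = 1001.
Coefficient = C(14,10) · (-2)^10 · (-3)^4 = 1001 · 1024 · 81 = 83026944.

83026944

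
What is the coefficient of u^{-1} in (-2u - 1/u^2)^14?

1025024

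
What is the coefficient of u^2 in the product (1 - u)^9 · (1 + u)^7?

-6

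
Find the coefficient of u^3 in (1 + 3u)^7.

The general term is C(7,j)·(1)^j·(3u)^(7-j); the u^3 term has j = 4.
C(7,4) = 35.
Coefficient = C(7,4) · 3^3 = 35 · 27 = 945.

945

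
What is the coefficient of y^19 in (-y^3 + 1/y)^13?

General term: C(13,j)·(-y^3)^j·(1/y)^(13-j), with y-exponent 3j − 1(13−j) = 4j − 13.
Set 4j − 13 = 19: j = 8.
C(13,8) = 1287; (-1)^8 = 1; 1^5 = 1.
Coefficient = 1287 · 1 · 1 = 1287.

1287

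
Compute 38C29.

163011640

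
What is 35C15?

3247943160

C(35,15) = (35·34·33·32·31·30·29·28·27·26·25·24·23·22·21) / 15! = 4247252019052922880000 / 1307674368000 = 3247943160.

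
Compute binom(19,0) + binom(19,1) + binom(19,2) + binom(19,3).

1160

1 + 19 + 171 + 969 = 1160.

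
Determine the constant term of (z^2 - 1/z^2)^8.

General term: C(8,j)·(z^2)^j·(-1/z^2)^(8-j), with z-exponent 2j − 2(8−j) = 4j − 16.
Set 4j − 16 = 0: j = 4.
C(8,4) = 70; 1^4 = 1; (-1)^4 = 1.
Coefficient = 70 · 1 · 1 = 70.

70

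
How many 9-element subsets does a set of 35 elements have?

C(35,9) = (35·34·33·32·31·30·29·28·27) / 9! = 25622035084800 / 362880 = 70607460.

70607460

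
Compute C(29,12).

C(29,12) = (29·28·27·26·25·24·23·22·21·20·19·18) / 12! = 24858235898496000 / 479001600 = 51895935.

51895935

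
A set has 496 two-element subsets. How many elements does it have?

n(n−1)/2 = 496 ⇒ n(n−1) = 992. Since 32·31 = 992, n = 32.

32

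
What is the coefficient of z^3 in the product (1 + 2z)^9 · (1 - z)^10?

-78

Coefficient of z^3 = Σ_{j} C(9,j)·2^j·C(10,3-j)·(-1)^(3-j) for j from 0 to 3.
= (-120) + 810 + (-1440) + 672 = -78.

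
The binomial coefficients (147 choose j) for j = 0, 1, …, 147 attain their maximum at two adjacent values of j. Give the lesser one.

73

For odd n = 147, C(147,j) peaks at j = (n−1)/2 and (n+1)/2; the lesser is 73.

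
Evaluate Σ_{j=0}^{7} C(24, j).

536155

1 + 24 + 276 + 2024 + 10626 + 42504 + 134596 + 346104 = 536155.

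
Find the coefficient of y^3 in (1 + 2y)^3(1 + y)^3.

Coefficient of y^3 = Σ_{j} C(3,j)·2^j·C(3,3-j)·1^(3-j) for j from 0 to 3.
= 1 + 18 + 36 + 8 = 63.

63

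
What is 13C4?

C(13,4) = (13·12·11·10) / 4! = 17160 / 24 = 715.

715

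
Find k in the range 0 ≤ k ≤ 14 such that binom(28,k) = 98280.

5

C(28,k) increases on 0 ≤ k ≤ 14. C(28,4) = 20475 and C(28,5) = 98280, so k = 5.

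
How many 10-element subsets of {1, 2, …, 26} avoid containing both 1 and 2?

All 10-subsets: C(26,10) = 5311735. Those containing both fixed elements: C(24,8) = 735471.
5311735 − 735471 = 4576264.

4576264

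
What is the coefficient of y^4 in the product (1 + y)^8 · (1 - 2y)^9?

Coefficient of y^4 = Σ_{j} C(8,j)·1^j·C(9,4-j)·(-2)^(4-j) for j from 0 to 4.
= 2016 + (-5376) + 4032 + (-1008) + 70 = -266.

-266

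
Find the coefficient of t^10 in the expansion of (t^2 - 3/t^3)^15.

General term: C(15,j)·(t^2)^j·(-3/t^3)^(15-j), with t-exponent 2j − 3(15−j) = 5j − 45.
Set 5j − 45 = 10: j = 11.
C(15,11) = 1365; 1^11 = 1; (-3)^4 = 81.
Coefficient = 1365 · 1 · 81 = 110565.

110565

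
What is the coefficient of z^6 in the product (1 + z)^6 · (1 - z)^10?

64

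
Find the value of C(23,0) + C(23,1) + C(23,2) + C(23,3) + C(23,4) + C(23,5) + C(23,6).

145499

1 + 23 + 253 + 1771 + 8855 + 33649 + 100947 = 145499.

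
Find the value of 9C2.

36

C(9,2) = (9·8) / 2! = 72 / 2 = 36.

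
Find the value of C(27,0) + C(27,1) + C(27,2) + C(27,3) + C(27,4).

1 + 27 + 351 + 2925 + 17550 = 20854.

20854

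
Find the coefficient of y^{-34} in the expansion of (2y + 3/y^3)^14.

193444524

General term: C(14,j)·(2y)^j·(3/y^3)^(14-j), with y-exponent 1j − 3(14−j) = 4j − 42.
Set 4j − 42 = -34: j = 2.
C(14,2) = 91; 2^2 = 4; 3^12 = 531441.
Coefficient = 91 · 4 · 531441 = 193444524.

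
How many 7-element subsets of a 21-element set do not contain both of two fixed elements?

104652

All 7-subsets: C(21,7) = 116280. Those containing both fixed elements: C(19,5) = 11628.
116280 − 11628 = 104652.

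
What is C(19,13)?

C(19,13) = C(19,6) by symmetry.
C(19,6) = (19·18·17·16·15·14) / 6! = 19535040 / 720 = 27132.

27132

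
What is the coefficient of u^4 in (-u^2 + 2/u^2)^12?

General term: C(12,j)·(-u^2)^j·(2/u^2)^(12-j), with u-exponent 2j − 2(12−j) = 4j − 24.
Set 4j − 24 = 4: j = 7.
C(12,7) = 792; (-1)^7 = -1; 2^5 = 32.
Coefficient = 792 · (-1) · 32 = -25344.

-25344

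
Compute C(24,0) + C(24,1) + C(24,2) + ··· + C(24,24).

Setting x = 1 in (1+x)^24 gives Σ C(24,r) = 2^24 = 16777216.

16777216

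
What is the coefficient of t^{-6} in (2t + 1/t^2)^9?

2016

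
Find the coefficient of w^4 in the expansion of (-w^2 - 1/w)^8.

70

General term: C(8,j)·(-w^2)^j·(-1/w)^(8-j), with w-exponent 2j − 1(8−j) = 3j − 8.
Set 3j − 8 = 4: j = 4.
C(8,4) = 70; (-1)^4 = 1; (-1)^4 = 1.
Coefficient = 70 · 1 · 1 = 70.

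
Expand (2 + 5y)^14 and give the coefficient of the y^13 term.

The general term is C(14,j)·(2)^j·(5y)^(14-j); the y^13 term has j = 1.
C(14,1) = 14.
Coefficient = C(14,1) · 2^1 · 5^13 = 14 · 2 · 1220703125 = 34179687500.

34179687500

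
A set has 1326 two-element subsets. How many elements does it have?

52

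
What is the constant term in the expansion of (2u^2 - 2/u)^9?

General term: C(9,j)·(2u^2)^j·(-2/u)^(9-j), with u-exponent 2j − 1(9−j) = 3j − 9.
Set 3j − 9 = 0: j = 3.
C(9,3) = 84; 2^3 = 8; (-2)^6 = 64.
Coefficient = 84 · 8 · 64 = 43008.

43008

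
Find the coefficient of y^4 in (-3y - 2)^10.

The general term is C(10,j)·(-3y)^j·(-2)^(10-j); the y^4 term has j = 4.
C(10,4) = 210.
Coefficient = C(10,4) · (-3)^4 · (-2)^6 = 210 · 81 · 64 = 1088640.

1088640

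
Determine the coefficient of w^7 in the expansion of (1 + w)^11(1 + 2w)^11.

2599542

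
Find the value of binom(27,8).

C(27,8) = (27·26·25·24·23·22·21·20) / 8! = 89513424000 / 40320 = 2220075.

2220075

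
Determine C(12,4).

C(12,4) = (12·11·10·9) / 4! = 11880 / 24 = 495.

495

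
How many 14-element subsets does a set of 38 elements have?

9669554100

C(38,14) = (38·37·36·35·34·33·32·31·30·29·28·27·26·25) / 14! = 842975203103953920000 / 87178291200 = 9669554100.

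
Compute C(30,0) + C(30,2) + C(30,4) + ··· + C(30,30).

536870912

Half of (1+1)^30 + (1−1)^30 gives the even-index sum: 2^29 = 536870912.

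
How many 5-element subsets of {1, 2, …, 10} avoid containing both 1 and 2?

196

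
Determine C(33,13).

573166440

C(33,13) = (33·32·31·30·29·28·27·26·25·24·23·22·21) / 13! = 3569119343741952000 / 6227020800 = 573166440.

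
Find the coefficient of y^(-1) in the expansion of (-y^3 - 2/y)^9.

General term: C(9,j)·(-y^3)^j·(-2/y)^(9-j), with y-exponent 3j − 1(9−j) = 4j − 9.
Set 4j − 9 = -1: j = 2.
C(9,2) = 36; (-1)^2 = 1; (-2)^7 = -128.
Coefficient = 36 · 1 · (-128) = -4608.

-4608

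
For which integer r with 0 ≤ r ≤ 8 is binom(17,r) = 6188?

5

C(17,r) increases on 0 ≤ r ≤ 8. C(17,4) = 2380 and C(17,5) = 6188, so r = 5.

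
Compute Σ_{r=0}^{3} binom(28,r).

3683

1 + 28 + 378 + 3276 = 3683.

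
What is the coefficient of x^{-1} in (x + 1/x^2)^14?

General term: C(14,j)·(x)^j·(1/x^2)^(14-j), with x-exponent 1j − 2(14−j) = 3j − 28.
Set 3j − 28 = -1: j = 9.
C(14,9) = 2002; 1^9 = 1; 1^5 = 1.
Coefficient = 2002 · 1 · 1 = 2002.

2002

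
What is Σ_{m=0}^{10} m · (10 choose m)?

Differentiating (1+x)^10 and setting x=1: Σ m·C(10,m) = 10·2^9 = 5120.

5120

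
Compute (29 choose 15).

C(29,15) = C(29,14) by symmetry.
C(29,14) = (29·28·27·26·25·24·23·22·21·20·19·18·17·16) / 14! = 6761440164390912000 / 87178291200 = 77558760.

77558760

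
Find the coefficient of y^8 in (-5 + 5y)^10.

The general term is C(10,j)·(-5)^j·(5y)^(10-j); the y^8 term has j = 2.
C(10,2) = 45.
Coefficient = C(10,2) · (-5)^2 · 5^8 = 45 · 25 · 390625 = 439453125.

439453125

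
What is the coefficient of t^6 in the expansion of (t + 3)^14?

19702683

The general term is C(14,j)·(t)^j·(3)^(14-j); the t^6 term has j = 6.
C(14,6) = 3003.
Coefficient = C(14,6) · 3^8 = 3003 · 6561 = 19702683.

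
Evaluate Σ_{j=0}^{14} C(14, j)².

40116600

Σ C(14,j)² is the coefficient of x^14 in (1+x)^14(1+x)^14 = (1+x)^28, i.e. C(28,14) = 40116600.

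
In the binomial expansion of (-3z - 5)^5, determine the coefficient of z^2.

-11250

The general term is C(5,j)·(-3z)^j·(-5)^(5-j); the z^2 term has j = 2.
C(5,2) = 10.
Coefficient = C(5,2) · (-3)^2 · (-5)^3 = 10 · 9 · (-125) = -11250.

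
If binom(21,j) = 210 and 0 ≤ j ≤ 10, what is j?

2

C(21,j) increases on 0 ≤ j ≤ 10. C(21,1) = 21 and C(21,2) = 210, so j = 2.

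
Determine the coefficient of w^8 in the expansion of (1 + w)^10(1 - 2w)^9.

-3555

Coefficient of w^8 = Σ_{j} C(10,j)·1^j·C(9,8-j)·(-2)^(8-j) for j from 0 to 8.
= 2304 + (-46080) + 241920 + (-483840) + 423360 + (-169344) + 30240 + (-2160) + 45 = -3555.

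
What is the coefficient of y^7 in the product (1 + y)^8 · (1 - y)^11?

140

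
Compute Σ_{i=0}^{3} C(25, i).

2626

1 + 25 + 300 + 2300 = 2626.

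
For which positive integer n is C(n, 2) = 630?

n(n−1)/2 = 630 ⇒ n(n−1) = 1260. Since 36·35 = 1260, n = 36.

36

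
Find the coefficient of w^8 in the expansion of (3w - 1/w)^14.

General term: C(14,j)·(3w)^j·(-1/w)^(14-j), with w-exponent 1j − 1(14−j) = 2j − 14.
Set 2j − 14 = 8: j = 11.
C(14,11) = 364; 3^11 = 177147; (-1)^3 = -1.
Coefficient = 364 · 177147 · (-1) = -64481508.

-64481508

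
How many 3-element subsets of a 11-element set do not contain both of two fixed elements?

All 3-subsets: C(11,3) = 165. Those containing both fixed elements: C(9,1) = 9.
165 − 9 = 156.

156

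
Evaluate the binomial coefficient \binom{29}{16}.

C(29,16) = C(29,13) by symmetry.
C(29,13) = (29·28·27·26·25·24·23·22·21·20·19·18·17) / 13! = 422590010274432000 / 6227020800 = 67863915.

67863915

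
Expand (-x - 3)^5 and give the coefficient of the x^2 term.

-270

The general term is C(5,j)·(-x)^j·(-3)^(5-j); the x^2 term has j = 2.
C(5,2) = 10.
Coefficient = C(5,2) · (-3)^3 = 10 · (-27) = -270.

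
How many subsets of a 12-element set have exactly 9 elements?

Choose the 9 positions: C(12,9) = 220.

220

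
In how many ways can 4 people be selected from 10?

This is C(10,4) = 210.

210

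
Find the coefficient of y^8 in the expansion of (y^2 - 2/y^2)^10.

-960

General term: C(10,j)·(y^2)^j·(-2/y^2)^(10-j), with y-exponent 2j − 2(10−j) = 4j − 20.
Set 4j − 20 = 8: j = 7.
C(10,7) = 120; 1^7 = 1; (-2)^3 = -8.
Coefficient = 120 · 1 · (-8) = -960.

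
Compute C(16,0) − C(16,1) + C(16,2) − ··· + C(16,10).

The partial alternating sum Σ_{k=0}^{10} (−1)^k C(16,k) = (−1)^10 C(15,10) = 3003.

3003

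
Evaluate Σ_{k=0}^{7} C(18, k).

63004

1 + 18 + 153 + 816 + 3060 + 8568 + 18564 + 31824 = 63004.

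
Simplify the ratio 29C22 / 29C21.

C(n,k+1)/C(n,k) = (n−k)/(k+1) = (29−21)/(21+1) = 8/22 = 4/11.

4/11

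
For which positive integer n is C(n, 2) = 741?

n(n−1)/2 = 741 ⇒ n(n−1) = 1482. Since 39·38 = 1482, n = 39.

39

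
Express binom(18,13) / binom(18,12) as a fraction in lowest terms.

C(n,k+1)/C(n,k) = (n−k)/(k+1) = (18−12)/(12+1) = 6/13.

6/13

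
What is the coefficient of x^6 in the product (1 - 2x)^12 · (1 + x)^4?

Coefficient of x^6 = Σ_{j} C(12,j)·(-2)^j·C(4,6-j)·1^(6-j) for j from 2 to 6.
= 264 + (-7040) + 47520 + (-101376) + 59136 = -1496.

-1496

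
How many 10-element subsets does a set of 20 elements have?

C(20,10) = (20·19·18·17·16·15·14·13·12·11) / 10! = 670442572800 / 3628800 = 184756.

184756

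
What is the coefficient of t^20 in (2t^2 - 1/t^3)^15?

General term: C(15,j)·(2t^2)^j·(-1/t^3)^(15-j), with t-exponent 2j − 3(15−j) = 5j − 45.
Set 5j − 45 = 20: j = 13.
C(15,13) = 105; 2^13 = 8192; (-1)^2 = 1.
Coefficient = 105 · 8192 · 1 = 860160.

860160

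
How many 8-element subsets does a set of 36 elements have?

C(36,8) = (36·35·34·33·32·31·30·29) / 8! = 1220096908800 / 40320 = 30260340.

30260340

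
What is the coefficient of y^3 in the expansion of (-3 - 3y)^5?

-2430

The general term is C(5,j)·(-3)^j·(-3y)^(5-j); the y^3 term has j = 2.
C(5,2) = 10.
Coefficient = C(5,2) · (-3)^2 · (-3)^3 = 10 · 9 · (-27) = -2430.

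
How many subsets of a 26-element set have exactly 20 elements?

230230

Choose the 20 positions: C(26,20) = 230230.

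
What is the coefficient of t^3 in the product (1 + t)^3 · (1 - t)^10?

-14

Coefficient of t^3 = Σ_{j} C(3,j)·1^j·C(10,3-j)·(-1)^(3-j) for j from 0 to 3.
= (-120) + 135 + (-30) + 1 = -14.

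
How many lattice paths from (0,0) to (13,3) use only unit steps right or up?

Each path is a sequence of 16 steps with 13 rights: C(16,13) = 560.

560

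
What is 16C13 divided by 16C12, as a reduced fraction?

4/13

C(n,k+1)/C(n,k) = (n−k)/(k+1) = (16−12)/(12+1) = 4/13.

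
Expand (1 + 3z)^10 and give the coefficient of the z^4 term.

17010

The general term is C(10,j)·(1)^j·(3z)^(10-j); the z^4 term has j = 6.
C(10,6) = 210.
Coefficient = C(10,6) · 3^4 = 210 · 81 = 17010.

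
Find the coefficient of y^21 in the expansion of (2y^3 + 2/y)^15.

General term: C(15,j)·(2y^3)^j·(2/y)^(15-j), with y-exponent 3j − 1(15−j) = 4j − 15.
Set 4j − 15 = 21: j = 9.
C(15,9) = 5005; 2^9 = 512; 2^6 = 64.
Coefficient = 5005 · 512 · 64 = 164003840.

164003840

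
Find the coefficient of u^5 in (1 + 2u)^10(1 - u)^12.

Coefficient of u^5 = Σ_{j} C(10,j)·2^j·C(12,5-j)·(-1)^(5-j) for j from 0 to 5.
= (-792) + 9900 + (-39600) + 63360 + (-40320) + 8064 = 612.

612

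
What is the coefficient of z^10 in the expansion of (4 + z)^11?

The general term is C(11,j)·(4)^j·(z)^(11-j); the z^10 term has j = 1.
C(11,1) = 11.
Coefficient = C(11,1) · 4^1 = 11 · 4 = 44.

44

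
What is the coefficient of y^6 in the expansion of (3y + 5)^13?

The general term is C(13,j)·(3y)^j·(5)^(13-j); the y^6 term has j = 6.
C(13,6) = 1716.
Coefficient = C(13,6) · 3^6 · 5^7 = 1716 · 729 · 78125 = 97731562500.

97731562500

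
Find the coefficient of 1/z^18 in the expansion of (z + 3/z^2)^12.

3897234

General term: C(12,j)·(z)^j·(3/z^2)^(12-j), with z-exponent 1j − 2(12−j) = 3j − 24.
Set 3j − 24 = -18: j = 2.
C(12,2) = 66; 1^2 = 1; 3^10 = 59049.
Coefficient = 66 · 1 · 59049 = 3897234.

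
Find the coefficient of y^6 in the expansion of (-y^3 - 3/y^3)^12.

192456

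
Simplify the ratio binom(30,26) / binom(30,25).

C(n,k+1)/C(n,k) = (n−k)/(k+1) = (30−25)/(25+1) = 5/26.

5/26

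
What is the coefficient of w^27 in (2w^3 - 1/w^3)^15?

General term: C(15,j)·(2w^3)^j·(-1/w^3)^(15-j), with w-exponent 3j − 3(15−j) = 6j − 45.
Set 6j − 45 = 27: j = 12.
C(15,12) = 455; 2^12 = 4096; (-1)^3 = -1.
Coefficient = 455 · 4096 · (-1) = -1863680.

-1863680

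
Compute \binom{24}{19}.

42504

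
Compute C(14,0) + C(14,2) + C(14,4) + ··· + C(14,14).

8192

Half of (1+1)^14 + (1−1)^14 gives the even-index sum: 2^13 = 8192.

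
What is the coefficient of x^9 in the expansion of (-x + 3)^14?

The general term is C(14,j)·(-x)^j·(3)^(14-j); the x^9 term has j = 9.
C(14,9) = 2002.
Coefficient = C(14,9) · (-1)^9 · 3^5 = 2002 · (-1) · 243 = -486486.

-486486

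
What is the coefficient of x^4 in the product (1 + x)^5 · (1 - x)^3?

0

Coefficient of x^4 = Σ_{j} C(5,j)·1^j·C(3,4-j)·(-1)^(4-j) for j from 1 to 4.
= (-5) + 30 + (-30) + 5 = 0.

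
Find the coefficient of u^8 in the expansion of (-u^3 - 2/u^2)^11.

General term: C(11,j)·(-u^3)^j·(-2/u^2)^(11-j), with u-exponent 3j − 2(11−j) = 5j − 22.
Set 5j − 22 = 8: j = 6.
C(11,6) = 462; (-1)^6 = 1; (-2)^5 = -32.
Coefficient = 462 · 1 · (-32) = -14784.

-14784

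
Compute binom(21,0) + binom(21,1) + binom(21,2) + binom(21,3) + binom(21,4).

7547

1 + 21 + 210 + 1330 + 5985 = 7547.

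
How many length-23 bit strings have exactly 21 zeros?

Choose the 21 positions: C(23,21) = 253.

253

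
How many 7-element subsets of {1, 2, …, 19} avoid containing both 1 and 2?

44200

All 7-subsets: C(19,7) = 50388. Those containing both fixed elements: C(17,5) = 6188.
50388 − 6188 = 44200.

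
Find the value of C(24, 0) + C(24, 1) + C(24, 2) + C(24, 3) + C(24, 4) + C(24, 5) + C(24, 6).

1 + 24 + 276 + 2024 + 10626 + 42504 + 134596 = 190051.

190051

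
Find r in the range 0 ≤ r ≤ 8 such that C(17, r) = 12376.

C(17,r) increases on 0 ≤ r ≤ 8. C(17,5) = 6188 and C(17,6) = 12376, so r = 6.

6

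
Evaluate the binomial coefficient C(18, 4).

3060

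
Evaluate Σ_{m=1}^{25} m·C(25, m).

Differentiating (1+x)^25 and setting x=1: Σ m·C(25,m) = 25·2^24 = 419430400.

419430400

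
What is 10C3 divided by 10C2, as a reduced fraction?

8/3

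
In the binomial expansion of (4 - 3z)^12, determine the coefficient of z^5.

The general term is C(12,j)·(4)^j·(-3z)^(12-j); the z^5 term has j = 7.
C(12,7) = 792.
Coefficient = C(12,7) · 4^7 · (-3)^5 = 792 · 16384 · (-243) = -3153199104.

-3153199104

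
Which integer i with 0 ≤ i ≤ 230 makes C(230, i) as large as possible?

115

C(230,i) is maximized at i = 230/2 = 115.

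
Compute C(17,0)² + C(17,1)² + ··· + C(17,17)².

2333606220

Σ C(17,i)² is the coefficient of x^17 in (1+x)^17(1+x)^17 = (1+x)^34, i.e. C(34,17) = 2333606220.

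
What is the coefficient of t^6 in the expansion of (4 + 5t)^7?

The general term is C(7,j)·(4)^j·(5t)^(7-j); the t^6 term has j = 1.
C(7,1) = 7.
Coefficient = C(7,1) · 4^1 · 5^6 = 7 · 4 · 15625 = 437500.

437500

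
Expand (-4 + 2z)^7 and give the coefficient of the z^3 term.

71680

The general term is C(7,j)·(-4)^j·(2z)^(7-j); the z^3 term has j = 4.
C(7,4) = 35.
Coefficient = C(7,4) · (-4)^4 · 2^3 = 35 · 256 · 8 = 71680.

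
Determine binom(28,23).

98280

C(28,23) = C(28,5) by symmetry.
C(28,5) = (28·27·26·25·24) / 5! = 11793600 / 120 = 98280.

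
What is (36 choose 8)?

30260340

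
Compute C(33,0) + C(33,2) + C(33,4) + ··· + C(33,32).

4294967296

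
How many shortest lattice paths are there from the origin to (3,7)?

Each path is a sequence of 10 steps with 3 rights: C(10,3) = 120.

120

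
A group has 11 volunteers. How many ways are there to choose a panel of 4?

This is C(11,4) = 330.

330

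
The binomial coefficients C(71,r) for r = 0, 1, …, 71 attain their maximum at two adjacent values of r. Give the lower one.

35

For odd n = 71, C(71,r) peaks at r = (n−1)/2 and (n+1)/2; the lower is 35.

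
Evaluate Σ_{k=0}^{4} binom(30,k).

31931

1 + 30 + 435 + 4060 + 27405 = 31931.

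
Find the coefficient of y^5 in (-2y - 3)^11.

-10777536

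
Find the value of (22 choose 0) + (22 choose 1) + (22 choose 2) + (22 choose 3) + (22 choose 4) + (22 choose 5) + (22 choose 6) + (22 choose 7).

280600

1 + 22 + 231 + 1540 + 7315 + 26334 + 74613 + 170544 = 280600.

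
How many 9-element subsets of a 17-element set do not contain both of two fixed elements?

All 9-subsets: C(17,9) = 24310. Those containing both fixed elements: C(15,7) = 6435.
24310 − 6435 = 17875.

17875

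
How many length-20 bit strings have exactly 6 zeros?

Choose the 6 positions: C(20,6) = 38760.

38760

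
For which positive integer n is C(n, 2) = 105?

15

n(n−1)/2 = 105 ⇒ n(n−1) = 210. Since 15·14 = 210, n = 15.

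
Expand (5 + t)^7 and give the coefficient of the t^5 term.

The general term is C(7,j)·(5)^j·(t)^(7-j); the t^5 term has j = 2.
C(7,2) = 21.
Coefficient = C(7,2) · 5^2 = 21 · 25 = 525.

525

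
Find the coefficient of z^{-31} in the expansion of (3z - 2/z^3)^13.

-1437696

General term: C(13,j)·(3z)^j·(-2/z^3)^(13-j), with z-exponent 1j − 3(13−j) = 4j − 39.
Set 4j − 39 = -31: j = 2.
C(13,2) = 78; 3^2 = 9; (-2)^11 = -2048.
Coefficient = 78 · 9 · (-2048) = -1437696.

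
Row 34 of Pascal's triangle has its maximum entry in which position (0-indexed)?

17

C(34,i) is maximized at i = 34/2 = 17.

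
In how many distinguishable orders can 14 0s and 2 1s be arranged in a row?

120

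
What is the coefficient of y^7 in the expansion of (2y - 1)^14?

The general term is C(14,j)·(2y)^j·(-1)^(14-j); the y^7 term has j = 7.
C(14,7) = 3432.
Coefficient = C(14,7) · 2^7 · (-1)^7 = 3432 · 128 · (-1) = -439296.

-439296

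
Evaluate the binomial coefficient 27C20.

C(27,20) = C(27,7) by symmetry.
C(27,7) = (27·26·25·24·23·22·21) / 7! = 4475671200 / 5040 = 888030.

888030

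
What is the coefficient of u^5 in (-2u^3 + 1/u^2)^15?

-823680

General term: C(15,j)·(-2u^3)^j·(1/u^2)^(15-j), with u-exponent 3j − 2(15−j) = 5j − 30.
Set 5j − 30 = 5: j = 7.
C(15,7) = 6435; (-2)^7 = -128; 1^8 = 1.
Coefficient = 6435 · (-128) · 1 = -823680.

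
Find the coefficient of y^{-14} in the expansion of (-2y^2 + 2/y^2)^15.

General term: C(15,j)·(-2y^2)^j·(2/y^2)^(15-j), with y-exponent 2j − 2(15−j) = 4j − 30.
Set 4j − 30 = -14: j = 4.
C(15,4) = 1365; (-2)^4 = 16; 2^11 = 2048.
Coefficient = 1365 · 16 · 2048 = 44728320.

44728320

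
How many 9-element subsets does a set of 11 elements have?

55

C(11,9) = C(11,2) by symmetry.
C(11,2) = (11·10) / 2! = 110 / 2 = 55.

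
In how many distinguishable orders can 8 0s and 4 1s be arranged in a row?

495

Choose positions for the 0s: C(12,8) = 495.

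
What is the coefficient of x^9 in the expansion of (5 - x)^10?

-50

The general term is C(10,j)·(5)^j·(-x)^(10-j); the x^9 term has j = 1.
C(10,1) = 10.
Coefficient = C(10,1) · 5^1 · (-1)^9 = 10 · 5 · (-1) = -50.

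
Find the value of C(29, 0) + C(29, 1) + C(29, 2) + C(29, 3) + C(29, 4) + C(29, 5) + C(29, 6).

1 + 29 + 406 + 3654 + 23751 + 118755 + 475020 = 621616.

621616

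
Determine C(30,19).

C(30,19) = C(30,11) by symmetry.
C(30,11) = (30·29·28·27·26·25·24·23·22·21·20) / 11! = 2180547008640000 / 39916800 = 54627300.

54627300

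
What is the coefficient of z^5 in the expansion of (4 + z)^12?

The general term is C(12,j)·(4)^j·(z)^(12-j); the z^5 term has j = 7.
C(12,7) = 792.
Coefficient = C(12,7) · 4^7 = 792 · 16384 = 12976128.

12976128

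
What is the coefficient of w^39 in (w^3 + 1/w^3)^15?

15

General term: C(15,j)·(w^3)^j·(1/w^3)^(15-j), with w-exponent 3j − 3(15−j) = 6j − 45.
Set 6j − 45 = 39: j = 14.
C(15,14) = 15; 1^14 = 1; 1^1 = 1.
Coefficient = 15 · 1 · 1 = 15.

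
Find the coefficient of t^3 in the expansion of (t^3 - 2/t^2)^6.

-160

General term: C(6,j)·(t^3)^j·(-2/t^2)^(6-j), with t-exponent 3j − 2(6−j) = 5j − 12.
Set 5j − 12 = 3: j = 3.
C(6,3) = 20; 1^3 = 1; (-2)^3 = -8.
Coefficient = 20 · 1 · (-8) = -160.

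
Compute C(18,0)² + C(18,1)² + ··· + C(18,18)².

9075135300

Σ C(18,i)² is the coefficient of x^18 in (1+x)^18(1+x)^18 = (1+x)^36, i.e. C(36,18) = 9075135300.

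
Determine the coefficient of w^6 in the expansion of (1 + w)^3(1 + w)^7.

(1 + w)^3(1 + w)^7 = (1 + w)^10, so the coefficient of w^6 is C(10,6)·1^6 = 210·1 = 210.

210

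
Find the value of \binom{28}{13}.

37442160

C(28,13) = (28·27·26·25·24·23·22·21·20·19·18·17·16) / 13! = 233153109116928000 / 6227020800 = 37442160.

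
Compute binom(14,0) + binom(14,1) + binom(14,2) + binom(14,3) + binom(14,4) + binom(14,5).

1 + 14 + 91 + 364 + 1001 + 2002 = 3473.

3473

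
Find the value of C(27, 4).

17550

C(27,4) = (27·26·25·24) / 4! = 421200 / 24 = 17550.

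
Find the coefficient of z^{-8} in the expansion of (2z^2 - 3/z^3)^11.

General term: C(11,j)·(2z^2)^j·(-3/z^3)^(11-j), with z-exponent 2j − 3(11−j) = 5j − 33.
Set 5j − 33 = -8: j = 5.
C(11,5) = 462; 2^5 = 32; (-3)^6 = 729.
Coefficient = 462 · 32 · 729 = 10777536.

10777536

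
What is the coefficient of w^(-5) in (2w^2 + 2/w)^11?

General term: C(11,j)·(2w^2)^j·(2/w)^(11-j), with w-exponent 2j − 1(11−j) = 3j − 11.
Set 3j − 11 = -5: j = 2.
C(11,2) = 55; 2^2 = 4; 2^9 = 512.
Coefficient = 55 · 4 · 512 = 112640.

112640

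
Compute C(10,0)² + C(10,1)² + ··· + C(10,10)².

184756

Σ C(10,k)² is the coefficient of x^10 in (1+x)^10(1+x)^10 = (1+x)^20, i.e. C(20,10) = 184756.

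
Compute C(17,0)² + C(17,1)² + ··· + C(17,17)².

2333606220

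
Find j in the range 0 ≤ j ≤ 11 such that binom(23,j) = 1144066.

10

C(23,j) increases on 0 ≤ j ≤ 11. C(23,9) = 817190 and C(23,10) = 1144066, so j = 10.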